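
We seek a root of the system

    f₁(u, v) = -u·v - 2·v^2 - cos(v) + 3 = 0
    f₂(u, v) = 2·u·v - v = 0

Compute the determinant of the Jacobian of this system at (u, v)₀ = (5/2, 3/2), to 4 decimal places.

J = [[-v, -u - 4·v + sin(v)], [2·v, 2·u - 1]].
At the point, J = [[-1.5000, -7.502505], [3.0000, 4.0000]].
det J = 16.5075.

16.5075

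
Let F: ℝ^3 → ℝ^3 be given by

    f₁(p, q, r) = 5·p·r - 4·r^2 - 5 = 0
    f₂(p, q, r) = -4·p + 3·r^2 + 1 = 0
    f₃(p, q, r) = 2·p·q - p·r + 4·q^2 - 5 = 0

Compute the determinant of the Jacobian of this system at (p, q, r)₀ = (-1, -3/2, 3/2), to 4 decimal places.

-7.0000

J = [[5·r, 0, 5·p - 8·r], [-4, 0, 6·r], [2·q - r, 2·p + 8·q, -p]].
At the point, J = [[7.5000, 0.0000, -17.0000], [-4.0000, 0.0000, 9.0000], [-4.5000, -14.0000, 1.0000]].
det J = -7.0000.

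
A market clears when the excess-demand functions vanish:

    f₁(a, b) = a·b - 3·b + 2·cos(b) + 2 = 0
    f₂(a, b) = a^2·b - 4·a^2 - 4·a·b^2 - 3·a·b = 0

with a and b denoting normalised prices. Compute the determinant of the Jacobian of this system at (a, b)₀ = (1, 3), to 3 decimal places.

J = [[b, a - 2·sin(b) - 3], [2·a·b - 8·a - 4·b^2 - 3·b, a^2 - 8·a·b - 3·a]].
At the point, J = [[3.000, -2.28224], [-47.000, -26.000]].
det J = -185.265.

-185.265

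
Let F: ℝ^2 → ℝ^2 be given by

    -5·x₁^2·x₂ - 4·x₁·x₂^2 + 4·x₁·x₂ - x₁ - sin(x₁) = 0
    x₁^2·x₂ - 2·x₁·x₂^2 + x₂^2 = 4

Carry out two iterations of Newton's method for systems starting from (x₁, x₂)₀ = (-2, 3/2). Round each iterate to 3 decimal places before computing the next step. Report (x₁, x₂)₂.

At (-2, 3/2): F = (-21.09070, 13.250).
Jacobian J = [[-10·x₁·x₂ - 4·x₂^2 + 4·x₂ - cos(x₁) - 1, -5·x₁^2 - 8·x₁·x₂ + 4·x₁], [2·x₁·x₂ - 2·x₂^2, x₁^2 - 4·x₁·x₂ + 2·x₂]].
At the point, J = [[26.41615, -4.000], [-10.500, 19.000]] (det J = 459.90679).
Solving J·Δ = −F gives Δ = (0.756, -0.280).
Then the next iterate is (x₁, x₂)₁ = (-1.244, 1.220).
Round to (-1.244, 1.220) and repeat: F = (-5.91334, 3.07953), J = [[12.78219, -0.57224], [-6.01216, 10.05826]].
Δ = (0.461, -0.030), so (x₁, x₂)₂ = (-0.783, 1.190).

(-0.783, 1.190)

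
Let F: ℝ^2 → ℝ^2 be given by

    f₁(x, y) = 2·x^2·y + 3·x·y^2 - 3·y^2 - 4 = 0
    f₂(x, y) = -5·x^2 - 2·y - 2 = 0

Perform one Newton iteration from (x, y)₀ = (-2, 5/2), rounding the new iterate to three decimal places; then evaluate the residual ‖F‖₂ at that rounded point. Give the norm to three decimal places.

At (-2, 5/2): F = (-40.250, -27.000).
Jacobian J = [[4·x·y + 3·y^2, 2·x^2 + 6·x·y - 6·y], [-10·x, -2]].
At the point, J = [[-1.250, -37.000], [20.000, -2.000]] (det J = 742.500).
Solving J·Δ = −F gives Δ = (1.237, -1.130).
Then the next iterate is (x, y)₁ = (-0.763, 1.370).
Re-evaluating at (-0.763, 1.370): F = (-12.33178, -7.65085), so ‖F‖₂ = 14.512.

14.512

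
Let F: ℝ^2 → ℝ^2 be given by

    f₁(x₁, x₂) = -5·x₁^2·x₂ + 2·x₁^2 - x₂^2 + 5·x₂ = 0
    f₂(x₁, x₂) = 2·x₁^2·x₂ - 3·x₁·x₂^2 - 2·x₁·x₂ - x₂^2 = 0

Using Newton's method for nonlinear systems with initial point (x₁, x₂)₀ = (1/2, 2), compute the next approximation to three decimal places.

At (1/2, 2): F = (4.000, -11.000).
Jacobian J = [[-10·x₁·x₂ + 4·x₁, -5·x₁^2 - 2·x₂ + 5], [4·x₁·x₂ - 3·x₂^2 - 2·x₂, 2·x₁^2 - 6·x₁·x₂ - 2·x₁ - 2·x₂]].
At the point, J = [[-8.000, -0.250], [-12.000, -10.500]] (det J = 81.000).
Solving J·Δ = −F gives Δ = (0.552, -1.679).
Then the next iterate is (x₁, x₂)₁ = (1.052, 0.321).

(1.052, 0.321)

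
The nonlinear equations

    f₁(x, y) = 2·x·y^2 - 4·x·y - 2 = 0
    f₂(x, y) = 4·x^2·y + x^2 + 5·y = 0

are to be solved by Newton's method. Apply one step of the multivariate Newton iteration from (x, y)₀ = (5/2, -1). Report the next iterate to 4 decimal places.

At (5/2, -1): F = (13.0000, -23.7500).
Jacobian J = [[2·y^2 - 4·y, 4·x·y - 4·x], [8·x·y + 2·x, 4·x^2 + 5]].
At the point, J = [[6.0000, -20.0000], [-15.0000, 30.0000]] (det J = -120.0000).
Solving J·Δ = −F gives Δ = (-0.7083, 0.4375).
Then the next iterate is (x, y)₁ = (1.7917, -0.5625).

(1.7917, -0.5625)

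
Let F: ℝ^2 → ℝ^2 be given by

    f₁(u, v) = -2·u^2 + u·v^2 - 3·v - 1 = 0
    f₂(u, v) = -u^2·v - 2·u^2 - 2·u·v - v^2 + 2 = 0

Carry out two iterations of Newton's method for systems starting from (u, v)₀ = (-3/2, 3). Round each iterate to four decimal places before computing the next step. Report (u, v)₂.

(-1.2549, -1.9325)

At (-3/2, 3): F = (-28.0000, -9.2500).
Jacobian J = [[-4·u + v^2, 2·u·v - 3], [-2·u·v - 4·u - 2·v, -u^2 - 2·u - 2·v]].
At the point, J = [[15.0000, -12.0000], [9.0000, -5.2500]] (det J = 29.2500).
Solving J·Δ = −F gives Δ = (-1.2308, -3.8718).
Then the next iterate is (u, v)₁ = (-2.7308, -0.8718).
Round to (-2.7308, -0.8718) and repeat: F = (-15.374642, -11.934749), J = [[11.683235, 1.761423], [7.905377, -0.252069]].
Δ = (1.4759, -1.0607), so (u, v)₂ = (-1.2549, -1.9325).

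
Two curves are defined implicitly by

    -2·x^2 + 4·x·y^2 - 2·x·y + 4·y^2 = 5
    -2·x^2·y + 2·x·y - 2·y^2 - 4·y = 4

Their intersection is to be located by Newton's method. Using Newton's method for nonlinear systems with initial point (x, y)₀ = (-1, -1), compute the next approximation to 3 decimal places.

(0.143, -2.214)

At (-1, -1): F = (-9.000, 2.000).
Jacobian J = [[-4·x + 4·y^2 - 2·y, 8·x·y - 2·x + 8·y], [-4·x·y + 2·y, -2·x^2 + 2·x - 4·y - 4]].
At the point, J = [[10.000, 2.000], [-6.000, -4.000]] (det J = -28.000).
Solving J·Δ = −F gives Δ = (1.143, -1.214).
Then the next iterate is (x, y)₁ = (0.143, -2.214).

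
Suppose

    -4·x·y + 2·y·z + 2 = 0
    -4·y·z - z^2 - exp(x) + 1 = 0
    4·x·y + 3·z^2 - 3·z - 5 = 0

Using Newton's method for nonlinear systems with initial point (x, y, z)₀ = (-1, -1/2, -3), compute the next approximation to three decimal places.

(-1.589, -0.392, -1.393)

At (-1, -1/2, -3): F = (3.000, -14.36788, 33.000).
Jacobian J = [[-4·y, -4·x + 2·z, 2·y], [-exp(x), -4·z, -4·y - 2·z], [4·y, 4·x, 6·z - 3]].
At the point, J = [[2.000, -2.000, -1.000], [-0.36788, 12.000, 8.000], [-2.000, -4.000, -21.000]] (det J = -418.02058).
Solving J·Δ = −F gives Δ = (-0.589, 0.108, 1.607).
Then the next iterate is (x, y, z)₁ = (-1.589, -0.392, -1.393).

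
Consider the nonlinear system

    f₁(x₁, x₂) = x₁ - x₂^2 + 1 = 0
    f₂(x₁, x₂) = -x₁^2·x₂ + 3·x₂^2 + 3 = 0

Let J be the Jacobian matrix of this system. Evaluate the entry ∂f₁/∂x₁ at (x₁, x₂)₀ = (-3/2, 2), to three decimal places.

∂f₁/∂x₁ = 1.
At (-3/2, 2) this is 1.000.

1.000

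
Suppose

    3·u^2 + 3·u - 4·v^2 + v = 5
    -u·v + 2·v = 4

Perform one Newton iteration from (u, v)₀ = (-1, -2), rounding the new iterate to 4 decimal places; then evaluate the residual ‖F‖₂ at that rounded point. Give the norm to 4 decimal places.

At (-1, -2): F = (-23.0000, -10.0000).
Jacobian J = [[6·u + 3, -8·v + 1], [-v, -u + 2]].
At the point, J = [[-3.0000, 17.0000], [2.0000, 3.0000]] (det J = -43.0000).
Solving J·Δ = −F gives Δ = (2.3488, 1.7674).
Then the next iterate is (u, v)₁ = (1.3488, -0.2326).
Re-evaluating at (1.3488, -0.2326): F = (4.055173, -4.151469), so ‖F‖₂ = 5.8034.

5.8034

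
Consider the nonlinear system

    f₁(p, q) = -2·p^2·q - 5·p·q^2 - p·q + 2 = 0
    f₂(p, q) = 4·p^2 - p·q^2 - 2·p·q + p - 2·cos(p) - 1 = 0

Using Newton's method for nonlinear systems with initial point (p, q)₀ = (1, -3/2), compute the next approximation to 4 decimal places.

At (1, -3/2): F = (-4.7500, 3.669395).
Jacobian J = [[-4·p·q - 5·q^2 - q, -2·p^2 - 10·p·q - p], [8·p - q^2 - 2·q + 2·sin(p) + 1, -2·p·q - 2·p]].
At the point, J = [[-3.7500, 12.0000], [11.432942, 1.0000]] (det J = -140.945304).
Solving J·Δ = −F gives Δ = (-0.3461, 0.2877).
Then the next iterate is (p, q)₁ = (0.6539, -1.2123).

(0.6539, -1.2123)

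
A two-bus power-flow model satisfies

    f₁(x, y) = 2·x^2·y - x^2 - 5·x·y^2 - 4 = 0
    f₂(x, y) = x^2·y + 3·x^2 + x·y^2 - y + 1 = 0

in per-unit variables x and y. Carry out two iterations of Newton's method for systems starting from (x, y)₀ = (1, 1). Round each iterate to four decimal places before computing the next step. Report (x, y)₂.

At (1, 1): F = (-8.0000, 5.0000).
Jacobian J = [[4·x·y - 2·x - 5·y^2, 2·x^2 - 10·x·y], [2·x·y + 6·x + y^2, x^2 + 2·x·y - 1]].
At the point, J = [[-3.0000, -8.0000], [9.0000, 2.0000]] (det J = 66.0000).
Solving J·Δ = −F gives Δ = (-0.3636, -0.8636).
Then the next iterate is (x, y)₁ = (0.6364, 0.1364).
Round to (0.6364, 0.1364) and repeat: F = (-4.353721, 2.145698), J = [[-1.018605, -0.058040], [4.010615, -0.421385]].
Δ = (-2.9594, -23.0747), so (x, y)₂ = (-2.3230, -22.9383).

(-2.3230, -22.9383)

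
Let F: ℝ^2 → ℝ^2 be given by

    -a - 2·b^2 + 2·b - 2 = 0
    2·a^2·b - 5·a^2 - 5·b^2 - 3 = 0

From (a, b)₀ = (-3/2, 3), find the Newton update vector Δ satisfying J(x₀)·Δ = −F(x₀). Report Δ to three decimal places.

(-30.833, 1.833)

At (-3/2, 3): F = (-12.500, -45.750).
Jacobian J = [[-1, -4·b + 2], [4·a·b - 10·a, 2·a^2 - 10·b]].
At the point, J = [[-1.000, -10.000], [-3.000, -25.500]] (det J = -4.500).
Solving J·Δ = −F gives Δ = (-30.833, 1.833).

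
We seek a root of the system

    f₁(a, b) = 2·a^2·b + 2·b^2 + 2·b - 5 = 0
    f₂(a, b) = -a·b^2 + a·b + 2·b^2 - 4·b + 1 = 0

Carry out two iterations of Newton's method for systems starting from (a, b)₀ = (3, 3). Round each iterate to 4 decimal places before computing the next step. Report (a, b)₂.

At (3, 3): F = (73.0000, -11.0000).
Jacobian J = [[4·a·b, 2·a^2 + 4·b + 2], [-b^2 + b, -2·a·b + a + 4·b - 4]].
At the point, J = [[36.0000, 32.0000], [-6.0000, -7.0000]] (det J = -60.0000).
Solving J·Δ = −F gives Δ = (-2.6500, 0.7000).
Then the next iterate is (a, b)₁ = (0.3500, 3.7000).
Round to (0.3500, 3.7000) and repeat: F = (30.6865, 10.0835), J = [[5.1800, 17.0450], [-9.9900, 8.5600]].
Δ = (-0.4231, -1.6717), so (a, b)₂ = (-0.0731, 2.0283).

(-0.0731, 2.0283)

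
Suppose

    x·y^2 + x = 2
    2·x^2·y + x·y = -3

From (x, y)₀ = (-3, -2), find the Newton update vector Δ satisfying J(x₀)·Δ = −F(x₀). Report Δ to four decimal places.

At (-3, -2): F = (-17.0000, -27.0000).
Jacobian J = [[y^2 + 1, 2·x·y], [4·x·y + y, 2·x^2 + x]].
At the point, J = [[5.0000, 12.0000], [22.0000, 15.0000]] (det J = -189.0000).
Solving J·Δ = −F gives Δ = (0.3651, 1.2646).

(0.3651, 1.2646)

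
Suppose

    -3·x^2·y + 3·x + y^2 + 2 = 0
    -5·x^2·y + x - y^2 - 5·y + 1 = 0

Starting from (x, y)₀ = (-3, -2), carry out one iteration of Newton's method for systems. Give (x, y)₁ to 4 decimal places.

(-1.1736, -2.2990)

At (-3, -2): F = (51.0000, 94.0000).
Jacobian J = [[-6·x·y + 3, -3·x^2 + 2·y], [-10·x·y + 1, -5·x^2 - 2·y - 5]].
At the point, J = [[-33.0000, -31.0000], [-59.0000, -46.0000]] (det J = -311.0000).
Solving J·Δ = −F gives Δ = (1.8264, -0.2990).
Then the next iterate is (x, y)₁ = (-1.1736, -2.2990).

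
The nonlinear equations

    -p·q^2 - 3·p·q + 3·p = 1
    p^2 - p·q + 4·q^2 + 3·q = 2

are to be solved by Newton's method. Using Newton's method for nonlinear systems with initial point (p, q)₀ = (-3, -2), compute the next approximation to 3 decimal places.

At (-3, -2): F = (-16.000, 11.000).
Jacobian J = [[-q^2 - 3·q + 3, -2·p·q - 3·p], [2·p - q, -p + 8·q + 3]].
At the point, J = [[5.000, -3.000], [-4.000, -10.000]] (det J = -62.000).
Solving J·Δ = −F gives Δ = (3.113, -0.145).
Then the next iterate is (p, q)₁ = (0.113, -2.145).

(0.113, -2.145)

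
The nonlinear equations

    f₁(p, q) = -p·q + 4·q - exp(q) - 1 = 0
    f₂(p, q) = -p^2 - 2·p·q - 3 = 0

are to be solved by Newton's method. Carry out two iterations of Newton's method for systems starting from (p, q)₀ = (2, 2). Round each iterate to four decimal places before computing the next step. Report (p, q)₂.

(-0.7762, 2.4225)

At (2, 2): F = (-4.389056, -15.0000).
Jacobian J = [[-q, -p - exp(q) + 4], [-2·p - 2·q, -2·p]].
At the point, J = [[-2.0000, -5.389056], [-8.0000, -4.0000]] (det J = -35.112449).
Solving J·Δ = −F gives Δ = (-1.8022, -0.1456).
Then the next iterate is (p, q)₁ = (0.1978, 1.8544).
Round to (0.1978, 1.8544) and repeat: F = (-0.337065, -3.772725), J = [[-1.8544, -2.585664], [-4.1044, -0.3956]].
Δ = (-0.9740, 0.5681), so (p, q)₂ = (-0.7762, 2.4225).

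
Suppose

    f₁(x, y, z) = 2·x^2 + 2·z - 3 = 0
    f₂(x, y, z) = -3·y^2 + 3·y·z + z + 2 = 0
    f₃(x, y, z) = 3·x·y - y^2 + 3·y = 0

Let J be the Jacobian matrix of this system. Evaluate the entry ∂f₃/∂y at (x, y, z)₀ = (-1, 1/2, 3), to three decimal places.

∂f₃/∂y = 3·x - 2·y + 3.
At (-1, 1/2, 3) this is -1.000.

-1.000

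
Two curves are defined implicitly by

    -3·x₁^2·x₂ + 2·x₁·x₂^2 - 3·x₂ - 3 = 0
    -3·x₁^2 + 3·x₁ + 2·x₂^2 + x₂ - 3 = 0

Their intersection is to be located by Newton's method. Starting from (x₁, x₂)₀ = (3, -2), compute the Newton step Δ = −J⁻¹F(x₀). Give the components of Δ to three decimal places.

At (3, -2): F = (81.000, -15.000).
Jacobian J = [[-6·x₁·x₂ + 2·x₂^2, -3·x₁^2 + 4·x₁·x₂ - 3], [-6·x₁ + 3, 4·x₂ + 1]].
At the point, J = [[44.000, -54.000], [-15.000, -7.000]] (det J = -1118.000).
Solving J·Δ = −F gives Δ = (-1.232, 0.496).

(-1.232, 0.496)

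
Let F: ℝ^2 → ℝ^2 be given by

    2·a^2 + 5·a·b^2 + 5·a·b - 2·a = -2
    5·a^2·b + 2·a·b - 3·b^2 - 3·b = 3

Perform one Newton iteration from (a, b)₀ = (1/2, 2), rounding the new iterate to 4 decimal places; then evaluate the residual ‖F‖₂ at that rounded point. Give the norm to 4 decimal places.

At (1/2, 2): F = (16.5000, -16.5000).
Jacobian J = [[4·a + 5·b^2 + 5·b - 2, 10·a·b + 5·a], [10·a·b + 2·b, 5·a^2 + 2·a - 6·b - 3]].
At the point, J = [[30.0000, 12.5000], [14.0000, -12.7500]] (det J = -557.5000).
Solving J·Δ = −F gives Δ = (-0.0074, -1.3022).
Then the next iterate is (a, b)₁ = (0.4926, 0.6978).
Re-evaluating at (0.4926, 0.6978): F = (4.418087, -5.020080), so ‖F‖₂ = 6.6874.

6.6874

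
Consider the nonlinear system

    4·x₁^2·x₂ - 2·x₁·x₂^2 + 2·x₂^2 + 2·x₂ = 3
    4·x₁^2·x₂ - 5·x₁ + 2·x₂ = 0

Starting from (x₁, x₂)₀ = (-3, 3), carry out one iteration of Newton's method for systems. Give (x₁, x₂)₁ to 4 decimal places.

At (-3, 3): F = (183.0000, 129.0000).
Jacobian J = [[8·x₁·x₂ - 2·x₂^2, 4·x₁^2 - 4·x₁·x₂ + 4·x₂ + 2], [8·x₁·x₂ - 5, 4·x₁^2 + 2]].
At the point, J = [[-90.0000, 86.0000], [-77.0000, 38.0000]] (det J = 3202.0000).
Solving J·Δ = −F gives Δ = (1.2929, -0.7748).
Then the next iterate is (x₁, x₂)₁ = (-1.7071, 2.2252).

(-1.7071, 2.2252)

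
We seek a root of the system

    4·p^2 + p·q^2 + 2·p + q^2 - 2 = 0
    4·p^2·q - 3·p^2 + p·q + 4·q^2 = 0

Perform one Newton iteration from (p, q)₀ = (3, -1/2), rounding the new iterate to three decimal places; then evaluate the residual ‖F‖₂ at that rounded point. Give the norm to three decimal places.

14.184

At (3, -1/2): F = (41.000, -45.500).
Jacobian J = [[8·p + q^2 + 2, 2·p·q + 2·q], [8·p·q - 6·p + q, 4·p^2 + p + 8·q]].
At the point, J = [[26.250, -4.000], [-30.500, 35.000]] (det J = 796.750).
Solving J·Δ = −F gives Δ = (-1.573, -0.070).
Then the next iterate is (p, q)₁ = (1.427, -0.570).
Re-evaluating at (1.427, -0.570): F = (9.78785, -10.26561), so ‖F‖₂ = 14.184.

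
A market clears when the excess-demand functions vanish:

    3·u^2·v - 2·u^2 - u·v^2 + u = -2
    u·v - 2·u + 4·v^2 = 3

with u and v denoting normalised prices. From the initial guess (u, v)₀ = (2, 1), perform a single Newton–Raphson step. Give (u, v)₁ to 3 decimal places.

At (2, 1): F = (6.000, -1.000).
Jacobian J = [[6·u·v - 4·u - v^2 + 1, 3·u^2 - 2·u·v], [v - 2, u + 8·v]].
At the point, J = [[4.000, 8.000], [-1.000, 10.000]] (det J = 48.000).
Solving J·Δ = −F gives Δ = (-1.417, -0.042).
Then the next iterate is (u, v)₁ = (0.583, 0.958).

(0.583, 0.958)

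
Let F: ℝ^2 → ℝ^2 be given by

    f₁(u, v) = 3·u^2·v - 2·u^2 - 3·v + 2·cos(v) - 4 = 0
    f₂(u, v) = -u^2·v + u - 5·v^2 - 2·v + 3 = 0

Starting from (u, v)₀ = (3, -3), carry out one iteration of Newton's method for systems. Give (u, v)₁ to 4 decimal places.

At (3, -3): F = (-95.979985, -6.0000).
Jacobian J = [[6·u·v - 4·u, 3·u^2 - 2·sin(v) - 3], [-2·u·v + 1, -u^2 - 10·v - 2]].
At the point, J = [[-66.0000, 24.282240], [19.0000, 19.0000]] (det J = -1715.362560).
Solving J·Δ = −F gives Δ = (-0.9782, 1.2940).
Then the next iterate is (u, v)₁ = (2.0218, -1.7060).

(2.0218, -1.7060)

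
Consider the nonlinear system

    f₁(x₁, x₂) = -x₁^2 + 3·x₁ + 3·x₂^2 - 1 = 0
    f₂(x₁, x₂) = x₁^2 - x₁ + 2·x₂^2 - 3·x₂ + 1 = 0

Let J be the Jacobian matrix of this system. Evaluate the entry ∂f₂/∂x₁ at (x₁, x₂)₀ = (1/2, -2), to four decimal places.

∂f₂/∂x₁ = 2·x₁ - 1.
At (1/2, -2) this is 0.0000.

0.0000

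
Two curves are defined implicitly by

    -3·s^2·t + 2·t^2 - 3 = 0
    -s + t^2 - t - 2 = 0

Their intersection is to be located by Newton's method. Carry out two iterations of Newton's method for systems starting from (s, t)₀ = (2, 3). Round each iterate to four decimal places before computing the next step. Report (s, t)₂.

(1.1244, 2.3424)

At (2, 3): F = (-21.0000, 2.0000).
Jacobian J = [[-6·s·t, -3·s^2 + 4·t], [-1, 2·t - 1]].
At the point, J = [[-36.0000, 0.0000], [-1.0000, 5.0000]] (det J = -180.0000).
Solving J·Δ = −F gives Δ = (-0.5833, -0.5167).
Then the next iterate is (s, t)₁ = (1.4167, 2.4833).
Round to (1.4167, 2.4833) and repeat: F = (-5.618681, 0.266779), J = [[-21.108547, 3.912083], [-1.0000, 3.9666]].
Δ = (-0.2923, -0.1409), so (s, t)₂ = (1.1244, 2.3424).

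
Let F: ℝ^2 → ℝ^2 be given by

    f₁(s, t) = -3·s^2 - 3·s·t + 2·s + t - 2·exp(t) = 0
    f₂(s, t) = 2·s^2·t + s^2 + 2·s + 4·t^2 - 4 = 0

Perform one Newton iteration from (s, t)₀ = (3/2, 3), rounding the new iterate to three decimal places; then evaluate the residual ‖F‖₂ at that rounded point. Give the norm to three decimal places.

At (3/2, 3): F = (-54.42107, 50.750).
Jacobian J = [[-6·s - 3·t + 2, -3·s - 2·exp(t) + 1], [4·s·t + 2·s + 2, 2·s^2 + 8·t]].
At the point, J = [[-16.000, -43.67107], [23.000, 28.500]] (det J = 548.43470).
Solving J·Δ = −F gives Δ = (-1.213, -0.802).
Then the next iterate is (s, t)₁ = (0.287, 2.198).
Re-evaluating at (0.287, 2.198): F = (-17.38155, 16.34328), so ‖F‖₂ = 23.858.

23.858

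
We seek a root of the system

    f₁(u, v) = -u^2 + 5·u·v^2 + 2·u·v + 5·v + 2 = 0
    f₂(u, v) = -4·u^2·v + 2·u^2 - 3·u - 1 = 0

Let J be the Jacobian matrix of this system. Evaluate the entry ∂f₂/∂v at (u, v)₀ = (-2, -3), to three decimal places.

∂f₂/∂v = -4·u^2.
At (-2, -3) this is -16.000.

-16.000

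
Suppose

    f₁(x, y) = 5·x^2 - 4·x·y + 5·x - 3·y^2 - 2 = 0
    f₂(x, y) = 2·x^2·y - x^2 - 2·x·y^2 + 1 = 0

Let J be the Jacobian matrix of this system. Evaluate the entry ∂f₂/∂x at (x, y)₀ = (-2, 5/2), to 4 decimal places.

∂f₂/∂x = 4·x·y - 2·x - 2·y^2.
At (-2, 5/2) this is -28.5000.

-28.5000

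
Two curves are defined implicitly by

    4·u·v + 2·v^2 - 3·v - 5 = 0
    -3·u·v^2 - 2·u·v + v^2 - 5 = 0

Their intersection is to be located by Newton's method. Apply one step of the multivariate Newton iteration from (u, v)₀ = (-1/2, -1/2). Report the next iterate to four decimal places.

At (-1/2, -1/2): F = (-2.0000, -4.8750).
Jacobian J = [[4·v, 4·u + 4·v - 3], [-3·v^2 - 2·v, -6·u·v - 2·u + 2·v]].
At the point, J = [[-2.0000, -7.0000], [0.2500, -1.5000]] (det J = 4.7500).
Solving J·Δ = −F gives Δ = (6.5526, -2.1579).
Then the next iterate is (u, v)₁ = (6.0526, -2.6579).

(6.0526, -2.6579)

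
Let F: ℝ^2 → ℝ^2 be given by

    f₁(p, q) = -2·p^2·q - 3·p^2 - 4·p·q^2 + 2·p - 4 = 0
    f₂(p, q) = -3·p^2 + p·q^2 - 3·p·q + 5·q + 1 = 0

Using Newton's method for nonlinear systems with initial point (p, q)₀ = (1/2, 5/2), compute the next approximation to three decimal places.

(0.597, 0.548)

At (1/2, 5/2): F = (-17.500, 12.125).
Jacobian J = [[-4·p·q - 6·p - 4·q^2 + 2, -2·p^2 - 8·p·q], [-6·p + q^2 - 3·q, 2·p·q - 3·p + 5]].
At the point, J = [[-31.000, -10.500], [-4.250, 6.000]] (det J = -230.625).
Solving J·Δ = −F gives Δ = (0.097, -1.952).
Then the next iterate is (p, q)₁ = (0.597, 0.548).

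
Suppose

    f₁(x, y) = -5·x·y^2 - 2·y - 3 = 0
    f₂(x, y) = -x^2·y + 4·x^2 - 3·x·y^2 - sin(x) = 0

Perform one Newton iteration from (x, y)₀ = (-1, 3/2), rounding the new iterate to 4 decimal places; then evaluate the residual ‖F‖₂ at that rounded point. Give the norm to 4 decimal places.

14.7593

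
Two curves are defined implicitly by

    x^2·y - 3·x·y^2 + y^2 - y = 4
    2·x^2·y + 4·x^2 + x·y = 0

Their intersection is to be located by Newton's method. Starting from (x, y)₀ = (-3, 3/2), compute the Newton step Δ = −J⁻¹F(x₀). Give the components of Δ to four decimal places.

(1.3552, -0.2409)

At (-3, 3/2): F = (30.5000, 58.5000).
Jacobian J = [[2·x·y - 3·y^2, x^2 - 6·x·y + 2·y - 1], [4·x·y + 8·x + y, 2·x^2 + x]].
At the point, J = [[-15.7500, 38.0000], [-40.5000, 15.0000]] (det J = 1302.7500).
Solving J·Δ = −F gives Δ = (1.3552, -0.2409).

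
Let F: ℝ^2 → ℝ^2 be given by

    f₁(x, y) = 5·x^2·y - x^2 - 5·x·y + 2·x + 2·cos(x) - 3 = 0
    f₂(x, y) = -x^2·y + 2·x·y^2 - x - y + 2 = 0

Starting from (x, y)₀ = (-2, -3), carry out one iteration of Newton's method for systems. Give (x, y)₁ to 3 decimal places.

(-0.999, -2.369)

At (-2, -3): F = (-101.83229, -17.000).
Jacobian J = [[10·x·y - 2·x - 5·y - 2·sin(x) + 2, 5·x^2 - 5·x], [-2·x·y + 2·y^2 - 1, -x^2 + 4·x·y - 1]].
At the point, J = [[82.81859, 30.000], [5.000, 19.000]] (det J = 1423.55330).
Solving J·Δ = −F gives Δ = (1.001, 0.631).
Then the next iterate is (x, y)₁ = (-0.999, -2.369).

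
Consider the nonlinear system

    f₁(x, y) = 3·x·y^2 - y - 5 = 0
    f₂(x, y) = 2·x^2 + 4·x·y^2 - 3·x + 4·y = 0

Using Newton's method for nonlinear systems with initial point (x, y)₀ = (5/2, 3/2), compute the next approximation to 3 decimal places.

(-0.710, 2.025)

At (5/2, 3/2): F = (10.375, 33.500).
Jacobian J = [[3·y^2, 6·x·y - 1], [4·x + 4·y^2 - 3, 8·x·y + 4]].
At the point, J = [[6.750, 21.500], [16.000, 34.000]] (det J = -114.500).
Solving J·Δ = −F gives Δ = (-3.210, 0.525).
Then the next iterate is (x, y)₁ = (-0.710, 2.025).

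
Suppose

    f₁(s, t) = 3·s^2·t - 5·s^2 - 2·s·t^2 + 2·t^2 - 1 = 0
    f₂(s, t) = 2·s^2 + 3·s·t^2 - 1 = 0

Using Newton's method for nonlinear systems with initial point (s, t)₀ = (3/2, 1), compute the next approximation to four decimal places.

At (3/2, 1): F = (-6.5000, 8.0000).
Jacobian J = [[6·s·t - 10·s - 2·t^2, 3·s^2 - 4·s·t + 4·t], [4·s + 3·t^2, 6·s·t]].
At the point, J = [[-8.0000, 4.7500], [9.0000, 9.0000]] (det J = -114.7500).
Solving J·Δ = −F gives Δ = (-0.8410, -0.0479).
Then the next iterate is (s, t)₁ = (0.6590, 0.9521).

(0.6590, 0.9521)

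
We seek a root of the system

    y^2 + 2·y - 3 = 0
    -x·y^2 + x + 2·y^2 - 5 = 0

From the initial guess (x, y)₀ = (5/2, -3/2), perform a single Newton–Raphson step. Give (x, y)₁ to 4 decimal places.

(-4.9000, -5.2500)

At (5/2, -3/2): F = (-3.7500, -3.6250).
Jacobian J = [[0, 2·y + 2], [-y^2 + 1, -2·x·y + 4·y]].
At the point, J = [[0.0000, -1.0000], [-1.2500, 1.5000]] (det J = -1.2500).
Solving J·Δ = −F gives Δ = (-7.4000, -3.7500).
Then the next iterate is (x, y)₁ = (-4.9000, -5.2500).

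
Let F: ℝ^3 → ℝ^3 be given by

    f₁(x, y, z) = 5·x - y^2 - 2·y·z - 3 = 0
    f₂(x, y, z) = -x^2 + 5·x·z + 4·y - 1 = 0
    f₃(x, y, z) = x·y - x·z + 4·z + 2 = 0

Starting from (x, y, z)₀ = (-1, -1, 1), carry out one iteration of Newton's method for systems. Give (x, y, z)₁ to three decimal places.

(0.909, -3.182, -0.273)

At (-1, -1, 1): F = (-7.000, -11.000, 8.000).
Jacobian J = [[5, -2·y - 2·z, -2·y], [-2·x + 5·z, 4, 5·x], [y - z, x, -x + 4]].
At the point, J = [[5.000, 0.000, 2.000], [7.000, 4.000, -5.000], [-2.000, -1.000, 5.000]] (det J = 77.000).
Solving J·Δ = −F gives Δ = (1.909, -2.182, -1.273).
Then the next iterate is (x, y, z)₁ = (0.909, -3.182, -0.273).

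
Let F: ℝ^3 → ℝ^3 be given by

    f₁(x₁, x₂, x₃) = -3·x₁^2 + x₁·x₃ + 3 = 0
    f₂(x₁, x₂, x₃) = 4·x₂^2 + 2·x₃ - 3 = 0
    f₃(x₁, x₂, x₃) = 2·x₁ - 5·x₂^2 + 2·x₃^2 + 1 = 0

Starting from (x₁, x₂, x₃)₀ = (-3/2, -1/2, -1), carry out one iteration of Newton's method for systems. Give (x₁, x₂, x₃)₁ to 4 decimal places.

(-2.1667, -4.0278, -6.0556)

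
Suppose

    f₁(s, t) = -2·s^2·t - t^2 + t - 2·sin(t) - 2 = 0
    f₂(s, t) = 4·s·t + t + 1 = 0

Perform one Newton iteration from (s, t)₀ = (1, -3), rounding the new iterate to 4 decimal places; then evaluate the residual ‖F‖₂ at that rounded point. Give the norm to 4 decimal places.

3.5469

At (1, -3): F = (-7.717760, -14.0000).
Jacobian J = [[-4·s·t, -2·s^2 - 2·t - 2·cos(t) + 1], [4·t, 4·s + 1]].
At the point, J = [[12.0000, 6.979985], [-12.0000, 5.0000]] (det J = 143.759820).
Solving J·Δ = −F gives Δ = (-0.4113, 1.8128).
Then the next iterate is (s, t)₁ = (0.5887, -1.1872).
Re-evaluating at (0.5887, -1.1872): F = (-1.919104, -2.982819), so ‖F‖₂ = 3.5469.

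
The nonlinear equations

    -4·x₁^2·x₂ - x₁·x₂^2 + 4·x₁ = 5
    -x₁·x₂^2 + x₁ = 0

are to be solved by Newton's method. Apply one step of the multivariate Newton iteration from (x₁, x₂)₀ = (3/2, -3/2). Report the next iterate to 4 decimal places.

(1.0000, -1.2222)

At (3/2, -3/2): F = (11.1250, -1.8750).
Jacobian J = [[-8·x₁·x₂ - x₂^2 + 4, -4·x₁^2 - 2·x₁·x₂], [-x₂^2 + 1, -2·x₁·x₂]].
At the point, J = [[19.7500, -4.5000], [-1.2500, 4.5000]] (det J = 83.2500).
Solving J·Δ = −F gives Δ = (-0.5000, 0.2778).
Then the next iterate is (x₁, x₂)₁ = (1.0000, -1.2222).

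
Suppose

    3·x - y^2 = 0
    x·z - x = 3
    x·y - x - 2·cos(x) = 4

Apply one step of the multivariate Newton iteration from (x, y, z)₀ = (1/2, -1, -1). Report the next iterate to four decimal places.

(-3.3412, 4.5118, -8.3648)

At (1/2, -1, -1): F = (0.5000, -4.0000, -6.755165).
Jacobian J = [[3, -2·y, 0], [z - 1, 0, x], [y + 2·sin(x) - 1, x, 0]].
At the point, J = [[3.0000, 2.0000, 0.0000], [-2.0000, 0.0000, 0.5000], [-1.041149, 0.5000, 0.0000]] (det J = -1.791149).
Solving J·Δ = −F gives Δ = (-3.8412, 5.5118, -7.3648).
Then the next iterate is (x, y, z)₁ = (-3.3412, 4.5118, -8.3648).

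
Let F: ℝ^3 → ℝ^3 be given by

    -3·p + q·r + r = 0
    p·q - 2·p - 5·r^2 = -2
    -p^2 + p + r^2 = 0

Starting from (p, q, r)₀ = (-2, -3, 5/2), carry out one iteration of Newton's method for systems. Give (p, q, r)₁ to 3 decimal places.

At (-2, -3, 5/2): F = (1.000, -19.250, 0.250).
Jacobian J = [[-3, r, q + 1], [q - 2, p, -10·r], [-2·p + 1, 0, 2·r]].
At the point, J = [[-3.000, 2.500, -2.000], [-5.000, -2.000, -25.000], [5.000, 0.000, 5.000]] (det J = -240.000).
Solving J·Δ = −F gives Δ = (0.892, -0.083, -0.942).
Then the next iterate is (p, q, r)₁ = (-1.108, -3.083, 1.558).

(-1.108, -3.083, 1.558)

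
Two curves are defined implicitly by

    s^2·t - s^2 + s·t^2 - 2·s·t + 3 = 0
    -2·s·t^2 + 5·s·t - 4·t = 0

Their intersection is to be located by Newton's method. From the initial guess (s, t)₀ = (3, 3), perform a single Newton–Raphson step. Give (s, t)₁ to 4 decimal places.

At (3, 3): F = (30.0000, -21.0000).
Jacobian J = [[2·s·t - 2·s + t^2 - 2·t, s^2 + 2·s·t - 2·s], [-2·t^2 + 5·t, -4·s·t + 5·s - 4]].
At the point, J = [[15.0000, 21.0000], [-3.0000, -25.0000]] (det J = -312.0000).
Solving J·Δ = −F gives Δ = (-0.9904, -0.7212).
Then the next iterate is (s, t)₁ = (2.0096, 2.2788).

(2.0096, 2.2788)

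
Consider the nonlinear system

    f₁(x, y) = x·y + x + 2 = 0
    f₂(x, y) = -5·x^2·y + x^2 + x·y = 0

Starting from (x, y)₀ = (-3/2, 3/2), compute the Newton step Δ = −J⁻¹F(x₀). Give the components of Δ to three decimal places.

(-8.000, -14.500)

At (-3/2, 3/2): F = (-1.750, -16.875).
Jacobian J = [[y + 1, x], [-10·x·y + 2·x + y, -5·x^2 + x]].
At the point, J = [[2.500, -1.500], [21.000, -12.750]] (det J = -0.375).
Solving J·Δ = −F gives Δ = (-8.000, -14.500).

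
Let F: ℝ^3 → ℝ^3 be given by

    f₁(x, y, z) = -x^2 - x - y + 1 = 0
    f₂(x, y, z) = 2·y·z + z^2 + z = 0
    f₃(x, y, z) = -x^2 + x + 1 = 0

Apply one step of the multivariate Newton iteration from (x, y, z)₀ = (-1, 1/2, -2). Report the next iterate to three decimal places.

(-0.667, 1.333, -3.667)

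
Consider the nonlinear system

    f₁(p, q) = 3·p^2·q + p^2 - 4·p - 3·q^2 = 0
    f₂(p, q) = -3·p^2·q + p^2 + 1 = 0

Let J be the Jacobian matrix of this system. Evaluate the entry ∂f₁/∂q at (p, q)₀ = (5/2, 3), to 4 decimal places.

∂f₁/∂q = 3·p^2 - 6·q.
At (5/2, 3) this is 0.7500.

0.7500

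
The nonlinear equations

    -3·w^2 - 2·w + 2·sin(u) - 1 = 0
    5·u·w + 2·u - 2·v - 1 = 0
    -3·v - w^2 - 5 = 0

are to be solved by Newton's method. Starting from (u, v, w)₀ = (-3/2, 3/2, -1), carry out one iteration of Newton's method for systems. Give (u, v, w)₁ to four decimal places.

(-1.9920, -1.3226, 0.0161)

At (-3/2, 3/2, -1): F = (-3.994990, 0.5000, -10.5000).
Jacobian J = [[2·cos(u), 0, -6·w - 2], [5·w + 2, -2, 5·u], [0, -3, -2·w]].
At the point, J = [[0.141474, 0.0000, 4.0000], [-3.0000, -2.0000, -7.5000], [0.0000, -3.0000, 2.0000]] (det J = 32.250928).
Solving J·Δ = −F gives Δ = (-0.4920, -2.8226, 1.0161).
Then the next iterate is (u, v, w)₁ = (-1.9920, -1.3226, 0.0161).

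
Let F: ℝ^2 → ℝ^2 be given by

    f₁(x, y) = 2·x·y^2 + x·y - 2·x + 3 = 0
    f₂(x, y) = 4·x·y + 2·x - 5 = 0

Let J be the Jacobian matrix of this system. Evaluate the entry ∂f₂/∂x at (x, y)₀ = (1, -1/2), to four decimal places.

0.0000

∂f₂/∂x = 4·y + 2.
At (1, -1/2) this is 0.0000.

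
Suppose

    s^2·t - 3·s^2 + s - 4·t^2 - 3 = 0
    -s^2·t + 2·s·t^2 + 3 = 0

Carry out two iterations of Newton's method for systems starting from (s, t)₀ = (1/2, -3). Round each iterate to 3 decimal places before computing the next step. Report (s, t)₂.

At (1/2, -3): F = (-40.000, 12.750).
Jacobian J = [[2·s·t - 6·s + 1, s^2 - 8·t], [-2·s·t + 2·t^2, -s^2 + 4·s·t]].
At the point, J = [[-5.000, 24.250], [21.000, -6.250]] (det J = -478.000).
Solving J·Δ = −F gives Δ = (-0.124, 1.624).
Then the next iterate is (s, t)₁ = (0.376, -1.376).
Round to (0.376, -1.376) and repeat: F = (-10.81617, 4.61835), J = [[-2.29075, 11.14938], [4.82150, -2.21088]].
Δ = (-0.566, 0.854), so (s, t)₂ = (-0.190, -0.522).

(-0.190, -0.522)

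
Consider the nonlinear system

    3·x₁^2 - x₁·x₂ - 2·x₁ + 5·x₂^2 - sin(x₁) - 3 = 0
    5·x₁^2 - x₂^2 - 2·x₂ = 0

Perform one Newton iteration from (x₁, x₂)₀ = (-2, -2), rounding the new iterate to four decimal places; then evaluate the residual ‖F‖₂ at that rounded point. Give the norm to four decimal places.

8.2923

At (-2, -2): F = (29.909297, 20.0000).
Jacobian J = [[6·x₁ - x₂ - cos(x₁) - 2, -x₁ + 10·x₂], [10·x₁, -2·x₂ - 2]].
At the point, J = [[-11.583853, -18.0000], [-20.0000, 2.0000]] (det J = -383.167706).
Solving J·Δ = −F gives Δ = (1.0957, 0.9565).
Then the next iterate is (x₁, x₂)₁ = (-0.9043, -1.0435).
Re-evaluating at (-0.9043, -1.0435): F = (6.548692, 5.086900), so ‖F‖₂ = 8.2923.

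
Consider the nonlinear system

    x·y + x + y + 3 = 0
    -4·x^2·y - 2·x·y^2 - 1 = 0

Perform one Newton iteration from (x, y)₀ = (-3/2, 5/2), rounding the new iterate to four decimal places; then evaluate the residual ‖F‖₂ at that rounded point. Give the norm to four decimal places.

1.4961

At (-3/2, 5/2): F = (0.2500, -4.7500).
Jacobian J = [[y + 1, x + 1], [-8·x·y - 2·y^2, -4·x^2 - 4·x·y]].
At the point, J = [[3.5000, -0.5000], [17.5000, 6.0000]] (det J = 29.7500).
Solving J·Δ = −F gives Δ = (0.0294, 0.7059).
Then the next iterate is (x, y)₁ = (-1.4706, 3.2059).
Re-evaluating at (-1.4706, 3.2059): F = (0.020703, 1.495907), so ‖F‖₂ = 1.4961.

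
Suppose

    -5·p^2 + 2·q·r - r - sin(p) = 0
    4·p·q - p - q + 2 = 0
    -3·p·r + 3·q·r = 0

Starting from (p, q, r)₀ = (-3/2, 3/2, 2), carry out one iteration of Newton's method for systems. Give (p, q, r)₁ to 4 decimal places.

(-0.7889, 1.0079, 0.8021)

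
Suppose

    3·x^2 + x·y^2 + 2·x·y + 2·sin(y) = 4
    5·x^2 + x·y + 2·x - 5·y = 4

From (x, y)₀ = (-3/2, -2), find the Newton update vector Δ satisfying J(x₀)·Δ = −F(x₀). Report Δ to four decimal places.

At (-3/2, -2): F = (0.931405, 17.2500).
Jacobian J = [[6·x + y^2 + 2·y, 2·x·y + 2·x + 2·cos(y)], [10·x + y + 2, x - 5]].
At the point, J = [[-9.0000, 2.167706], [-15.0000, -6.5000]] (det J = 91.015595).
Solving J·Δ = −F gives Δ = (0.4774, 1.5522).

(0.4774, 1.5522)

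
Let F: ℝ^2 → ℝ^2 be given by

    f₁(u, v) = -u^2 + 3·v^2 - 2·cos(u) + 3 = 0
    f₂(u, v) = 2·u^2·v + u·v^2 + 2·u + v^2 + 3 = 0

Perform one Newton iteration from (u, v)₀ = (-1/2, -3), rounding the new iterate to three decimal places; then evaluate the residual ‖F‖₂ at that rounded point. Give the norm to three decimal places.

7.489

At (-1/2, -3): F = (27.99483, 5.000).
Jacobian J = [[-2·u + 2·sin(u), 6·v], [4·u·v + v^2 + 2, 2·u^2 + 2·u·v + 2·v]].
At the point, J = [[0.04115, -18.000], [17.000, -2.500]] (det J = 305.89713).
Solving J·Δ = −F gives Δ = (-0.065, 1.555).
Then the next iterate is (u, v)₁ = (-0.565, -1.445).
Re-evaluating at (-0.565, -1.445): F = (7.25567, 1.85573), so ‖F‖₂ = 7.489.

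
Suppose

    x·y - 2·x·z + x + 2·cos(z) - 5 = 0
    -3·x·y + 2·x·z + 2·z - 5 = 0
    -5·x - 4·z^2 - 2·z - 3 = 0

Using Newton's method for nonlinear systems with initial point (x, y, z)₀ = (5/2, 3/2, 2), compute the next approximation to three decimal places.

(-1.033, 0.511, 1.009)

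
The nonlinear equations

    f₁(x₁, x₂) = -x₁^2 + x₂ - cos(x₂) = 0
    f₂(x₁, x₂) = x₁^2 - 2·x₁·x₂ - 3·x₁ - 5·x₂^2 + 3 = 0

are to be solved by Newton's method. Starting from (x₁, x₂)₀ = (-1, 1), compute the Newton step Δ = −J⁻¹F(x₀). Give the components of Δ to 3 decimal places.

At (-1, 1): F = (-0.54030, 4.000).
Jacobian J = [[-2·x₁, sin(x₂) + 1], [2·x₁ - 2·x₂ - 3, -2·x₁ - 10·x₂]].
At the point, J = [[2.000, 1.84147], [-7.000, -8.000]] (det J = -3.10970).
Solving J·Δ = −F gives Δ = (-0.979, 1.356).

(-0.979, 1.356)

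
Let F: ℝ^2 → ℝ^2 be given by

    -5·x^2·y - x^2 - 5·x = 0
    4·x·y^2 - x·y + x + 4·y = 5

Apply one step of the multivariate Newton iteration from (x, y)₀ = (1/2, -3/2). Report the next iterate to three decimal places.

(0.912, -1.706)

At (1/2, -3/2): F = (-0.875, -5.250).
Jacobian J = [[-10·x·y - 2·x - 5, -5·x^2], [4·y^2 - y + 1, 8·x·y - x + 4]].
At the point, J = [[1.500, -1.250], [11.500, -2.500]] (det J = 10.625).
Solving J·Δ = −F gives Δ = (0.412, -0.206).
Then the next iterate is (x, y)₁ = (0.912, -1.706).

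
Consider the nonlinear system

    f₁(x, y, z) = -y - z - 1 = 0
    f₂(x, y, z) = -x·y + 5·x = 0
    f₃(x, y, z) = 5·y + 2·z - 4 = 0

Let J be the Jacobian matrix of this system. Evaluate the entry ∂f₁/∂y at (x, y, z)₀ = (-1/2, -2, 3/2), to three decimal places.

∂f₁/∂y = -1.
At (-1/2, -2, 3/2) this is -1.000.

-1.000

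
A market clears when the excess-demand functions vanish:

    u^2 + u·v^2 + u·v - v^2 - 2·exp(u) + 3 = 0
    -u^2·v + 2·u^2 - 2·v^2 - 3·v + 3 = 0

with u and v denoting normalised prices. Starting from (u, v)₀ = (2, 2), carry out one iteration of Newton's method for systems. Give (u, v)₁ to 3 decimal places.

(1.126, 1.267)

At (2, 2): F = (0.22189, -11.000).
Jacobian J = [[2·u + v^2 + v - 2·exp(u), 2·u·v + u - 2·v], [-2·u·v + 4·u, -u^2 - 4·v - 3]].
At the point, J = [[-4.77811, 6.000], [0.000, -15.000]] (det J = 71.67168).
Solving J·Δ = −F gives Δ = (-0.874, -0.733).
Then the next iterate is (u, v)₁ = (1.126, 1.267).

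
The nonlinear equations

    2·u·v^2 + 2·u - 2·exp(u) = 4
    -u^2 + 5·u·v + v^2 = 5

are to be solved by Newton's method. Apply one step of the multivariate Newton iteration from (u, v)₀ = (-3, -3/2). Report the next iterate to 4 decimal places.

At (-3, -3/2): F = (-23.599574, 10.7500).
Jacobian J = [[2·v^2 - 2·exp(u) + 2, 4·u·v], [-2·u + 5·v, 5·u + 2·v]].
At the point, J = [[6.400426, 18.0000], [-1.5000, -18.0000]] (det J = -88.207666).
Solving J·Δ = −F gives Δ = (2.6221, 0.3787).
Then the next iterate is (u, v)₁ = (-0.3779, -1.1213).

(-0.3779, -1.1213)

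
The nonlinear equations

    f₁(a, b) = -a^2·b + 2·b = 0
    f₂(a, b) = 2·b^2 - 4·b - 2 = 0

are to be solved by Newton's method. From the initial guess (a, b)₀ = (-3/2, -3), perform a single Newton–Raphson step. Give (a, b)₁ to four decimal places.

(-1.4653, -1.2500)

At (-3/2, -3): F = (0.7500, 28.0000).
Jacobian J = [[-2·a·b, -a^2 + 2], [0, 4·b - 4]].
At the point, J = [[-9.0000, -0.2500], [0.0000, -16.0000]] (det J = 144.0000).
Solving J·Δ = −F gives Δ = (0.0347, 1.7500).
Then the next iterate is (a, b)₁ = (-1.4653, -1.2500).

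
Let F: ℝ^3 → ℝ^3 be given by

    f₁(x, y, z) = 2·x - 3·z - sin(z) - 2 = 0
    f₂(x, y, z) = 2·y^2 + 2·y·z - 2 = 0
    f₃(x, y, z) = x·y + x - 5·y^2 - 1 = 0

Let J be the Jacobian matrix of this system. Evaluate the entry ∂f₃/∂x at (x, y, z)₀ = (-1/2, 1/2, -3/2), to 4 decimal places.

∂f₃/∂x = y + 1.
At (-1/2, 1/2, -3/2) this is 1.5000.

1.5000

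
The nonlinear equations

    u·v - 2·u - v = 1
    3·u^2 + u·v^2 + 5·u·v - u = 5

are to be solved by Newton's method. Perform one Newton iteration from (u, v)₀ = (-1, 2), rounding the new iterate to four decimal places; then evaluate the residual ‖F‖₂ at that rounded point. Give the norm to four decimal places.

At (-1, 2): F = (-3.0000, -15.0000).
Jacobian J = [[v - 2, u - 1], [6·u + v^2 + 5·v - 1, 2·u·v + 5·u]].
At the point, J = [[0.0000, -2.0000], [7.0000, -9.0000]] (det J = 14.0000).
Solving J·Δ = −F gives Δ = (0.2143, -1.5000).
Then the next iterate is (u, v)₁ = (-0.7857, 0.5000).
Re-evaluating at (-0.7857, 0.5000): F = (-0.321450, -4.523002), so ‖F‖₂ = 4.5344.

4.5344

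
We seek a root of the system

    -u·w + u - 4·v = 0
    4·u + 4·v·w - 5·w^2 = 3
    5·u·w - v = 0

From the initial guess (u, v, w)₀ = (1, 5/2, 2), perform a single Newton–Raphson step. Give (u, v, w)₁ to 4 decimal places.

At (1, 5/2, 2): F = (-11.0000, 1.0000, 7.5000).
Jacobian J = [[-w + 1, -4, -u], [4, 4·w, 4·v - 10·w], [5·w, -1, 5·u]].
At the point, J = [[-1.0000, -4.0000, -1.0000], [4.0000, 8.0000, -10.0000], [10.0000, -1.0000, 5.0000]] (det J = 534.0000).
Solving J·Δ = −F gives Δ = (-0.0955, -2.2846, -1.7659).
Then the next iterate is (u, v, w)₁ = (0.9045, 0.2154, 0.2341).

(0.9045, 0.2154, 0.2341)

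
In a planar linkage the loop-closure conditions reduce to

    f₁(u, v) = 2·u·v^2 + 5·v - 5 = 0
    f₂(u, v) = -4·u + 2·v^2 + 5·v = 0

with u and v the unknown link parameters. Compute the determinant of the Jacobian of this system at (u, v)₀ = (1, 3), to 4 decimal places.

374.0000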